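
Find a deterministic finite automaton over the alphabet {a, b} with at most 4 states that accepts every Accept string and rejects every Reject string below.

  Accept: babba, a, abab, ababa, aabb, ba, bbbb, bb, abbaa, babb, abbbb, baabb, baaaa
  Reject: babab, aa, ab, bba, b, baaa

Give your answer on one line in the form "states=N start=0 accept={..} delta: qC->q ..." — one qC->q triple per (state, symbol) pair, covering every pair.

State merging on the prefix tree: take the shortest (then alphabetical) example prefix whose next move is undefined and point that move at state 0, else 1, else 2, ...; a target is out if some Accept/Reject pair would then sit in one state with the same input left (inseparable). If every existing state is out, open a new one.
a: 0a undefined. 0a->0: no, a/aa meet in 0. Open state 1: 0a->1.
b: 0b undefined. 0b->0: no, a/bba meet in 1. 0b->1: no, a/b meet in 1. Open state 2: 0b->2.
aa: 1a undefined. 1a->0: ok.
ab: 1b undefined. 1b->0: no, abab/aa meet in 0. 1b->1: no, a/ab meet in 1. 1b->2: ok.
ba: 2a undefined. 2a->0: no, babba/bba meet in 2 with "ba" left. 2a->1: no, babba/bba meet in 2 with "ba" left. 2a->2: no, ababa/bba meet in 2 with "ba" left. Open state 3: 2a->3.
bb: 2b undefined. 2b->0: no, a/bba meet in 1. 2b->1: ok.
baa: 3a undefined. 3a->0: no, a/baaa meet in 1. 3a->1: ok.
bab: 3b undefined. 3b->0: no, abab/aa meet in 0. 3b->1: no, ababa/aa meet in 0. 3b->2: no, babba/aa meet in 0. 3b->3: ok.
All examples now run through 4 states with every (state, symbol) defined. Accept strings end in {1,3}, Reject strings end in {0,2}; accept={1,3}.

states=4 start=0 accept={1,3} delta: 0a->1 0b->2 1a->0 1b->2 2a->3 2b->1 3a->1 3b->3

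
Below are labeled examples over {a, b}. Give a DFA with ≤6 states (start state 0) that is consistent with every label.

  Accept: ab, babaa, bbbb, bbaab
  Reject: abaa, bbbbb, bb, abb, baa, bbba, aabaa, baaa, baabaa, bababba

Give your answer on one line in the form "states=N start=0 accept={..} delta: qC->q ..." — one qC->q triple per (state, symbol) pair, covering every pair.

states=5 start=0 accept={1} delta: 0a->0 0b->1 1a->2 1b->2 2a->0 2b->3 3a->4 3b->1 4a->1 4b->0

Grow the machine one transition at a time. Run the examples from 0; the earliest place one falls off (shortest prefix, ties alphabetical) gets sent to the lowest-numbered state that keeps every Accept/Reject pair distinguishable — a pair clashes when both reach the same state with identical unread suffix — and to a fresh state only if none does.
a: 0a undefined. 0a->0: ok.
b: 0b undefined. 0b->0: no, ab/abaa meet in 0. Open state 1: 0b->1.
ba: 1a undefined. 1a->0: no, babaa/abaa meet in 0. 1a->1: no, ab/abaa meet in 1. Open state 2: 1a->2.
bb: 1b undefined. 1b->0: no, ab/bbbbb meet in 1. 1b->1: no, ab/bbbbb meet in 1. 1b->2: ok.
baa: 2a undefined. 2a->0: ok.
bab: 2b undefined. 2b->0: no, babaa/abaa meet in 0. 2b->1: no, ab/bbbbb meet in 1. 2b->2: no, babaa/abaa meet in 0. Open state 3: 2b->3.
baba: 3a undefined. 3a->0: no, babaa/abaa meet in 0. 3a->1: no, ab/bbba meet in 1. 3a->2: no, babaa/abaa meet in 0. 3a->3: no, babaa/bbba meet in 3. Open state 4: 3a->4.
bbbb: 3b undefined. 3b->0: no, ab/bbbbb meet in 1. 3b->1: ok.
babaa: 4a undefined. 4a->0: no, babaa/abaa meet in 0. 4a->1: ok.
babab: 4b undefined. 4b->0: ok.
All examples now run through 5 states with every (state, symbol) defined. Accept strings end in {1}, Reject strings end in {0,2,4}; accept={1}.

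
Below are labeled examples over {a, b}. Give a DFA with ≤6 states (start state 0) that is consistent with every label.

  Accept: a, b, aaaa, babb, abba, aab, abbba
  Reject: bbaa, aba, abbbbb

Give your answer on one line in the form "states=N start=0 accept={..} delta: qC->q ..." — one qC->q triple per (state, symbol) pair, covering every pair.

State merging on the prefix tree: take the shortest (then alphabetical) example prefix whose next move is undefined and point that move at state 0, else 1, else 2, ...; a target is out if some Accept/Reject pair would then sit in one state with the same input left (inseparable). If every existing state is out, open a new one.
a: 0a undefined. 0a->0: ok.
b: 0b undefined. 0b->0: no, a/bbaa meet in 0. Open state 1: 0b->1.
ba: 1a undefined. 1a->0: no, a/aba meet in 0. 1a->1: no, b/aba meet in 1. Open state 2: 1a->2.
bb: 1b undefined. 1b->0: no, a/bbaa meet in 0. 1b->1: no, b/abbbbb meet in 1. 1b->2: ok.
bab: 2b undefined. 2b->0: ok.
bba: 2a undefined. 2a->0: no, a/bbaa meet in 0. 2a->1: ok.
All examples now run through 3 states with every (state, symbol) defined. Accept strings end in {0,1}, Reject strings end in {2}; accept={0,1}.

states=3 start=0 accept={0,1} delta: 0a->0 0b->1 1a->2 1b->2 2a->1 2b->0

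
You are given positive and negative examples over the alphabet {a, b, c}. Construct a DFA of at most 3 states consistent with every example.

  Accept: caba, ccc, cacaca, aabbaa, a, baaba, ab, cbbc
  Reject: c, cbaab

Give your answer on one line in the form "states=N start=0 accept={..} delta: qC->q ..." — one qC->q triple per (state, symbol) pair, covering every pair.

states=3 start=0 accept={0,2} delta: 0a->0 0b->0 0c->1 1a->0 1b->2 1c->2 2a->2 2b->1 2c->0

State merging on the prefix tree: take the shortest (then alphabetical) example prefix whose next move is undefined and point that move at state 0, else 1, else 2, ...; a target is out if some Accept/Reject pair would then sit in one state with the same input left (inseparable). If every existing state is out, open a new one.
a: 0a undefined. 0a->0: ok.
b: 0b undefined. 0b->0: ok.
c: 0c undefined. 0c->0: no, caba/c meet in 0. Open state 1: 0c->1.
ca: 1a undefined. 1a->0: ok.
cb: 1b undefined. 1b->0: no, caba/cbaab meet in 0. 1b->1: no, caba/cbaab meet in 0. Open state 2: 1b->2.
cc: 1c undefined. 1c->0: no, ccc/c meet in 1. 1c->1: no, ccc/c meet in 1. 1c->2: ok.
cba: 2a undefined. 2a->0: no, caba/cbaab meet in 0. 2a->1: no, caba/cbaab meet in 0. 2a->2: ok.
cbb: 2b undefined. 2b->0: no, caba/cbaab meet in 0. 2b->1: ok.
ccc: 2c undefined. 2c->0: ok.
All examples now run through 3 states with every (state, symbol) defined. Accept strings end in {0,2}, Reject strings end in {1}; accept={0,2}.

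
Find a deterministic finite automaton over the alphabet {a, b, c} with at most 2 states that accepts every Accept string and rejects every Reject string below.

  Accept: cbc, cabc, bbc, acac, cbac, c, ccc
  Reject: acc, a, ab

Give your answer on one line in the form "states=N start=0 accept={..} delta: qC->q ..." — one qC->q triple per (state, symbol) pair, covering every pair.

states=2 start=0 accept={1} delta: 0a->0 0b->0 0c->1 1a->0 1b->0 1c->0

State merging on the prefix tree: take the shortest (then alphabetical) example prefix whose next move is undefined and point that move at state 0, else 1, else 2, ...; a target is out if some Accept/Reject pair would then sit in one state with the same input left (inseparable). If every existing state is out, open a new one.
a: 0a undefined. 0a->0: ok.
b: 0b undefined. 0b->0: ok.
c: 0c undefined. 0c->0: no, cbc/acc meet in 0. Open state 1: 0c->1.
ca: 1a undefined. 1a->0: ok.
cb: 1b undefined. 1b->0: ok.
cc: 1c undefined. 1c->0: ok.
All examples now run through 2 states with every (state, symbol) defined. Accept strings end in {1}, Reject strings end in {0}; accept={1}.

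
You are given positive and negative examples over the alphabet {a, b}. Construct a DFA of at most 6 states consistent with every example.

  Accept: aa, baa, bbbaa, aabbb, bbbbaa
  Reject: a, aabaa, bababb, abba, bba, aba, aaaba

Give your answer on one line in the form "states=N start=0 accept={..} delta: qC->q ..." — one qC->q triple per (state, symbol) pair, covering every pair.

states=3 start=0 accept={2} delta: 0a->1 0b->0 1a->2 1b->0 2a->0 2b->2

Grow the machine one transition at a time. Run the examples from 0; the earliest place one falls off (shortest prefix, ties alphabetical) gets sent to the lowest-numbered state that keeps every Accept/Reject pair distinguishable — a pair clashes when both reach the same state with identical unread suffix — and to a fresh state only if none does.
a: 0a undefined. 0a->0: no, aa/a meet in 0. Open state 1: 0a->1.
b: 0b undefined. 0b->0: ok.
aa: 1a undefined. 1a->0: no, aa/aabaa meet in 0. 1a->1: no, aa/a meet in 1. Open state 2: 1a->2.
ab: 1b undefined. 1b->0: ok.
aaa: 2a undefined. 2a->0: ok.
aab: 2b undefined. 2b->0: no, aa/aabaa meet in 2. 2b->1: no, aabbb/aabaa meet in 0. 2b->2: ok.
All examples now run through 3 states with every (state, symbol) defined. Accept strings end in {2}, Reject strings end in {0,1}; accept={2}.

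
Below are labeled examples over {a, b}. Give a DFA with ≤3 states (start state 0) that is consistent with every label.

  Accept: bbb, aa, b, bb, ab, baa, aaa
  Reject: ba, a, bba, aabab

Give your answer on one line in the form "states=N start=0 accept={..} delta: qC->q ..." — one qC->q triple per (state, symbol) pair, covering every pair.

states=3 start=0 accept={0,2} delta: 0a->1 0b->0 1a->2 1b->0 2a->0 2b->1

Fold the examples into a partial DFA from state 0: repeatedly fix the first undefined (state, symbol) met by the shortest-then-alphabetical prefix, trying targets in increasing order and rejecting any under which an Accept and a Reject string meet in one state with the same remainder; add a state when all current targets are rejected. Accepting states are where Accept strings end.
a: 0a undefined. 0a->0: no, aa/a meet in 0. Open state 1: 0a->1.
b: 0b undefined. 0b->0: ok.
aa: 1a undefined. 1a->0: no, ab/aabab meet in 1 with "b" left. 1a->1: no, aa/ba meet in 1. Open state 2: 1a->2.
ab: 1b undefined. 1b->0: ok.
aaa: 2a undefined. 2a->0: ok.
aab: 2b undefined. 2b->0: no, bbb/aabab meet in 0. 2b->1: ok.
All examples now run through 3 states with every (state, symbol) defined. Accept strings end in {0,2}, Reject strings end in {1}; accept={0,2}.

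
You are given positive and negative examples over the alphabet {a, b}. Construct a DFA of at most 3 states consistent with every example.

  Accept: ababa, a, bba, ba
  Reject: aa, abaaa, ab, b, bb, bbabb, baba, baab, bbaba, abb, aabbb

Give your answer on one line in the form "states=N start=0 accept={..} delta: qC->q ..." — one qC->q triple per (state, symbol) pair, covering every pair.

State merging on the prefix tree: take the shortest (then alphabetical) example prefix whose next move is undefined and point that move at state 0, else 1, else 2, ...; a target is out if some Accept/Reject pair would then sit in one state with the same input left (inseparable). If every existing state is out, open a new one.
a: 0a undefined. 0a->0: no, ababa/baba meet in 0 with "baba" left. Open state 1: 0a->1.
b: 0b undefined. 0b->0: ok.
aa: 1a undefined. 1a->0: ok.
ab: 1b undefined. 1b->0: no, ababa/abaaa meet in 1. 1b->1: no, ababa/ab meet in 1. Open state 2: 1b->2.
aba: 2a undefined. 2a->0: ok.
abb: 2b undefined. 2b->0: ok.
All examples now run through 3 states with every (state, symbol) defined. Accept strings end in {1}, Reject strings end in {0,2}; accept={1}.

states=3 start=0 accept={1} delta: 0a->1 0b->0 1a->0 1b->2 2a->0 2b->0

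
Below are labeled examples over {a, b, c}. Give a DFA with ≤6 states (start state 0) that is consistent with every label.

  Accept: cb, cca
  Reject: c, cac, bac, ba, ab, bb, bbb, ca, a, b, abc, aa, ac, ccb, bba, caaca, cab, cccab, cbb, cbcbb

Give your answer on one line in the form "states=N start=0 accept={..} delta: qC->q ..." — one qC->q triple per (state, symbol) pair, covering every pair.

State merging on the prefix tree: take the shortest (then alphabetical) example prefix whose next move is undefined and point that move at state 0, else 1, else 2, ...; a target is out if some Accept/Reject pair would then sit in one state with the same input left (inseparable). If every existing state is out, open a new one.
a: 0a undefined. 0a->0: ok.
b: 0b undefined. 0b->0: ok.
c: 0c undefined. 0c->0: no, cb/c meet in 0. Open state 1: 0c->1.
ca: 1a undefined. 1a->0: ok.
cb: 1b undefined. 1b->0: no, cb/ba meet in 0. 1b->1: no, cb/c meet in 1. Open state 2: 1b->2.
cc: 1c undefined. 1c->0: no, cca/ba meet in 0. 1c->1: no, cb/ccb meet in 2. 1c->2: ok.
cbb: 2b undefined. 2b->0: ok.
cbc: 2c undefined. 2c->0: ok.
cca: 2a undefined. 2a->0: no, cca/ba meet in 0. 2a->1: no, cca/c meet in 1. 2a->2: ok.
All examples now run through 3 states with every (state, symbol) defined. Accept strings end in {2}, Reject strings end in {0,1}; accept={2}.

states=3 start=0 accept={2} delta: 0a->0 0b->0 0c->1 1a->0 1b->2 1c->2 2a->2 2b->0 2c->0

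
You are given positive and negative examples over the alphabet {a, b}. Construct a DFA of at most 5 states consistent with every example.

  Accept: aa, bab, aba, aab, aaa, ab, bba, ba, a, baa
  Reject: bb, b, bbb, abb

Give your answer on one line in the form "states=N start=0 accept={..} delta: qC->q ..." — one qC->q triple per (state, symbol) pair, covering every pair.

Fold the examples into a partial DFA from state 0: repeatedly fix the first undefined (state, symbol) met by the shortest-then-alphabetical prefix, trying targets in increasing order and rejecting any under which an Accept and a Reject string meet in one state with the same remainder; add a state when all current targets are rejected. Accepting states are where Accept strings end.
a: 0a undefined. 0a->0: no, aab/b meet in 0 with "b" left. Open state 1: 0a->1.
b: 0b undefined. 0b->0: ok.
aa: 1a undefined. 1a->0: no, aa/bb meet in 0. 1a->1: ok.
ab: 1b undefined. 1b->0: no, bab/bb meet in 0. 1b->1: no, aa/abb meet in 1. Open state 2: 1b->2.
aba: 2a undefined. 2a->0: no, aba/bb meet in 0. 2a->1: ok.
abb: 2b undefined. 2b->0: ok.
All examples now run through 3 states with every (state, symbol) defined. Accept strings end in {1,2}, Reject strings end in {0}; accept={1,2}.

states=3 start=0 accept={1,2} delta: 0a->1 0b->0 1a->1 1b->2 2a->1 2b->0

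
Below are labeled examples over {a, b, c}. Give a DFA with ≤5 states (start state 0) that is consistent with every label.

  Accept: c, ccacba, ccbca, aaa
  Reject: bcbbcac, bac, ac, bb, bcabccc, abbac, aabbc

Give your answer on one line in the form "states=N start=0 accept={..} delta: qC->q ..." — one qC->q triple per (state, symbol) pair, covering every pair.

states=2 start=0 accept={1} delta: 0a->1 0b->0 0c->1 1a->1 1b->1 1c->0

State merging on the prefix tree: take the shortest (then alphabetical) example prefix whose next move is undefined and point that move at state 0, else 1, else 2, ...; a target is out if some Accept/Reject pair would then sit in one state with the same input left (inseparable). If every existing state is out, open a new one.
a: 0a undefined. 0a->0: no, c/ac meet in 0 with "c" left. Open state 1: 0a->1.
b: 0b undefined. 0b->0: ok.
c: 0c undefined. 0c->0: no, c/bb meet in 0. 0c->1: ok.
aa: 1a undefined. 1a->0: no, c/aabbc meet in 1. 1a->1: ok.
ab: 1b undefined. 1b->0: no, c/aabbc meet in 1. 1b->1: ok.
ac: 1c undefined. 1c->0: ok.
All examples now run through 2 states with every (state, symbol) defined. Accept strings end in {1}, Reject strings end in {0}; accept={1}.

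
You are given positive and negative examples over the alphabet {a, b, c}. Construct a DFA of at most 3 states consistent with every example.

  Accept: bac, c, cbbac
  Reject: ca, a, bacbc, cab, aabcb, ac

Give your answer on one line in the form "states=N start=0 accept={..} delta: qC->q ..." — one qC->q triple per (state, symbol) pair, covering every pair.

Fold the examples into a partial DFA from state 0: repeatedly fix the first undefined (state, symbol) met by the shortest-then-alphabetical prefix, trying targets in increasing order and rejecting any under which an Accept and a Reject string meet in one state with the same remainder; add a state when all current targets are rejected. Accepting states are where Accept strings end.
a: 0a undefined. 0a->0: no, c/ac meet in 0 with "c" left. Open state 1: 0a->1.
b: 0b undefined. 0b->0: no, bac/ac meet in 1 with "c" left. 0b->1: ok.
c: 0c undefined. 0c->0: ok.
aa: 1a undefined. 1a->0: ok.
ac: 1c undefined. 1c->0: no, bac/bacbc meet in 0. 1c->1: ok.
cab: 1b undefined. 1b->0: no, bac/cab meet in 0. 1b->1: ok.
All examples now run through 2 states with every (state, symbol) defined. Accept strings end in {0}, Reject strings end in {1}; accept={0}.

states=2 start=0 accept={0} delta: 0a->1 0b->1 0c->0 1a->0 1b->1 1c->1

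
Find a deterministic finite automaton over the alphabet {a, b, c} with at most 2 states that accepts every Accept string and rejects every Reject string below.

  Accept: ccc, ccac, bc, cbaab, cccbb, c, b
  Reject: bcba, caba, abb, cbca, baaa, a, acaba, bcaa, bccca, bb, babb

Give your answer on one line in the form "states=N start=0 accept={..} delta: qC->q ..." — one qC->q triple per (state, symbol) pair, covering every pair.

State merging on the prefix tree: take the shortest (then alphabetical) example prefix whose next move is undefined and point that move at state 0, else 1, else 2, ...; a target is out if some Accept/Reject pair would then sit in one state with the same input left (inseparable). If every existing state is out, open a new one.
a: 0a undefined. 0a->0: ok.
b: 0b undefined. 0b->0: no, b/abb meet in 0. Open state 1: 0b->1.
c: 0c undefined. 0c->0: no, ccc/a meet in 0. 0c->1: ok.
ba: 1a undefined. 1a->0: ok.
bb: 1b undefined. 1b->0: ok.
bc: 1c undefined. 1c->0: no, bc/bcba meet in 0. 1c->1: ok.
All examples now run through 2 states with every (state, symbol) defined. Accept strings end in {1}, Reject strings end in {0}; accept={1}.

states=2 start=0 accept={1} delta: 0a->0 0b->1 0c->1 1a->0 1b->0 1c->1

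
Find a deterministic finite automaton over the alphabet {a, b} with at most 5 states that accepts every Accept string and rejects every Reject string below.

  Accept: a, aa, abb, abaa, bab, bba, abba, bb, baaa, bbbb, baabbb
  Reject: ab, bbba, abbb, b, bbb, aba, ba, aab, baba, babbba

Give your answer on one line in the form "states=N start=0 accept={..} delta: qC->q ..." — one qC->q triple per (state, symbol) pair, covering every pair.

states=5 start=0 accept={0,3,4} delta: 0a->0 0b->1 1a->2 1b->0 2a->3 2b->4 3a->0 3b->0 4a->1 4b->0

State merging on the prefix tree: take the shortest (then alphabetical) example prefix whose next move is undefined and point that move at state 0, else 1, else 2, ...; a target is out if some Accept/Reject pair would then sit in one state with the same input left (inseparable). If every existing state is out, open a new one.
a: 0a undefined. 0a->0: ok.
b: 0b undefined. 0b->0: no, a/ab meet in 0. Open state 1: 0b->1.
ba: 1a undefined. 1a->0: no, a/aba meet in 0. 1a->1: no, abaa/ab meet in 1. Open state 2: 1a->2.
bb: 1b undefined. 1b->0: ok.
baa: 2a undefined. 2a->0: no, baabbb/ab meet in 1. 2a->1: no, abaa/ab meet in 1. 2a->2: no, abaa/bbba meet in 2. Open state 3: 2a->3.
bab: 2b undefined. 2b->0: no, a/baba meet in 0. 2b->1: no, bab/ab meet in 1. 2b->2: no, abaa/baba meet in 3. 2b->3: no, baaa/baba meet in 3 with "a" left. Open state 4: 2b->4.
baaa: 3a undefined. 3a->0: ok.
baab: 3b undefined. 3b->0: ok.
baba: 4a undefined. 4a->0: no, a/baba meet in 0. 4a->1: ok.
babb: 4b undefined. 4b->0: ok.
All examples now run through 5 states with every (state, symbol) defined. Accept strings end in {0,3,4}, Reject strings end in {1,2}; accept={0,3,4}.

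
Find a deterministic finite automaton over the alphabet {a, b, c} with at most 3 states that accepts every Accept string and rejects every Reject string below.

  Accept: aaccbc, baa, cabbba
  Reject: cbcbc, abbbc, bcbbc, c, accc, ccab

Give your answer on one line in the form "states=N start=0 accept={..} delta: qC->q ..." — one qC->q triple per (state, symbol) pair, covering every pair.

states=3 start=0 accept={0,2} delta: 0a->0 0b->0 0c->1 1a->0 1b->0 1c->2 2a->2 2b->1 2c->1

Grow the machine one transition at a time. Run the examples from 0; the earliest place one falls off (shortest prefix, ties alphabetical) gets sent to the lowest-numbered state that keeps every Accept/Reject pair distinguishable — a pair clashes when both reach the same state with identical unread suffix — and to a fresh state only if none does.
a: 0a undefined. 0a->0: ok.
b: 0b undefined. 0b->0: ok.
c: 0c undefined. 0c->0: no, aaccbc/cbcbc meet in 0. Open state 1: 0c->1.
ca: 1a undefined. 1a->0: ok.
cb: 1b undefined. 1b->0: ok.
cc: 1c undefined. 1c->0: no, aaccbc/cbcbc meet in 1. 1c->1: no, aaccbc/cbcbc meet in 1. Open state 2: 1c->2.
cca: 2a undefined. 2a->0: no, baa/ccab meet in 0. 2a->1: no, baa/ccab meet in 0. 2a->2: ok.
accc: 2c undefined. 2c->0: no, baa/accc meet in 0. 2c->1: ok.
ccab: 2b undefined. 2b->0: no, aaccbc/cbcbc meet in 1. 2b->1: ok.
All examples now run through 3 states with every (state, symbol) defined. Accept strings end in {0,2}, Reject strings end in {1}; accept={0,2}.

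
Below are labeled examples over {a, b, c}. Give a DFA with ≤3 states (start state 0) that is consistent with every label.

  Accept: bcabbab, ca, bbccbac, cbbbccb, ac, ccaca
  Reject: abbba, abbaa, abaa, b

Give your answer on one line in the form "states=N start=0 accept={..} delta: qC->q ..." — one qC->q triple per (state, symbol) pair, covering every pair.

states=2 start=0 accept={1} delta: 0a->0 0b->0 0c->1 1a->1 1b->1 1c->0

Grow the machine one transition at a time. Run the examples from 0; the earliest place one falls off (shortest prefix, ties alphabetical) gets sent to the lowest-numbered state that keeps every Accept/Reject pair distinguishable — a pair clashes when both reach the same state with identical unread suffix — and to a fresh state only if none does.
a: 0a undefined. 0a->0: ok.
b: 0b undefined. 0b->0: ok.
c: 0c undefined. 0c->0: no, bcabbab/abbba meet in 0. Open state 1: 0c->1.
ca: 1a undefined. 1a->0: no, bcabbab/abbba meet in 0. 1a->1: ok.
cb: 1b undefined. 1b->0: no, bcabbab/abbba meet in 0. 1b->1: ok.
cc: 1c undefined. 1c->0: ok.
All examples now run through 2 states with every (state, symbol) defined. Accept strings end in {1}, Reject strings end in {0}; accept={1}.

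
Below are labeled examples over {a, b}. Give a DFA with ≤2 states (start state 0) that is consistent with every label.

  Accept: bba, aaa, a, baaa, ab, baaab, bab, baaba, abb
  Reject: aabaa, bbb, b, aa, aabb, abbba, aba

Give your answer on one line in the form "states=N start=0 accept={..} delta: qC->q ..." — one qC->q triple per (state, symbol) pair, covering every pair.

Fold the examples into a partial DFA from state 0: repeatedly fix the first undefined (state, symbol) met by the shortest-then-alphabetical prefix, trying targets in increasing order and rejecting any under which an Accept and a Reject string meet in one state with the same remainder; add a state when all current targets are rejected. Accepting states are where Accept strings end.
a: 0a undefined. 0a->0: no, aaa/aa meet in 0. Open state 1: 0a->1.
b: 0b undefined. 0b->0: ok.
aa: 1a undefined. 1a->0: ok.
ab: 1b undefined. 1b->0: no, bba/abbba meet in 1. 1b->1: ok.
All examples now run through 2 states with every (state, symbol) defined. Accept strings end in {1}, Reject strings end in {0}; accept={1}.

states=2 start=0 accept={1} delta: 0a->1 0b->0 1a->0 1b->1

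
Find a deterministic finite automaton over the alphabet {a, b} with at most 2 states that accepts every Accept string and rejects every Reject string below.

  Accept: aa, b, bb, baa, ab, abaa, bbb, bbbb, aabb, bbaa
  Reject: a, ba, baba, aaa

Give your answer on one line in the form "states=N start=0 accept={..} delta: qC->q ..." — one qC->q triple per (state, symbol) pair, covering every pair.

states=2 start=0 accept={0} delta: 0a->1 0b->0 1a->0 1b->0

Fold the examples into a partial DFA from state 0: repeatedly fix the first undefined (state, symbol) met by the shortest-then-alphabetical prefix, trying targets in increasing order and rejecting any under which an Accept and a Reject string meet in one state with the same remainder; add a state when all current targets are rejected. Accepting states are where Accept strings end.
a: 0a undefined. 0a->0: no, aa/a meet in 0. Open state 1: 0a->1.
b: 0b undefined. 0b->0: ok.
aa: 1a undefined. 1a->0: ok.
ab: 1b undefined. 1b->0: ok.
All examples now run through 2 states with every (state, symbol) defined. Accept strings end in {0}, Reject strings end in {1}; accept={0}.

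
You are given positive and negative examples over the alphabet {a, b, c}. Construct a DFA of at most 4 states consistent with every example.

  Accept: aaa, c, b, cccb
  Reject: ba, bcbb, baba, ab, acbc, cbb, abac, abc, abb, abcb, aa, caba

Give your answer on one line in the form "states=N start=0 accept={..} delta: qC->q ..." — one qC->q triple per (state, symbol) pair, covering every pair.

Grow the machine one transition at a time. Run the examples from 0; the earliest place one falls off (shortest prefix, ties alphabetical) gets sent to the lowest-numbered state that keeps every Accept/Reject pair distinguishable — a pair clashes when both reach the same state with identical unread suffix — and to a fresh state only if none does.
a: 0a undefined. 0a->0: no, aaa/aa meet in 0. Open state 1: 0a->1.
b: 0b undefined. 0b->0: ok.
c: 0c undefined. 0c->0: no, c/bcbb meet in 0. 0c->1: no, c/ba meet in 1. Open state 2: 0c->2.
aa: 1a undefined. 1a->0: no, aaa/ba meet in 1. 1a->1: no, aaa/ba meet in 1. 1a->2: no, c/aa meet in 2. Open state 3: 1a->3.
ab: 1b undefined. 1b->0: no, c/abc meet in 2. 1b->1: ok.
ac: 1c undefined. 1c->0: no, c/acbc meet in 2. 1c->1: ok.
ca: 2a undefined. 2a->0: ok.
cb: 2b undefined. 2b->0: no, b/bcbb meet in 0. 2b->1: ok.
cc: 2c undefined. 2c->0: no, cccb/ba meet in 1. 2c->1: no, cccb/ba meet in 1. 2c->2: no, cccb/ba meet in 1. 2c->3: ok.
aaa: 3a undefined. 3a->0: ok.
ccc: 3c undefined. 3c->0: no, aaa/abac meet in 0. 3c->1: no, cccb/ba meet in 1. 3c->2: no, c/abac meet in 2. 3c->3: ok.
cccb: 3b undefined. 3b->0: ok.
All examples now run through 4 states with every (state, symbol) defined. Accept strings end in {0,2}, Reject strings end in {1,3}; accept={0,2}.

states=4 start=0 accept={0,2} delta: 0a->1 0b->0 0c->2 1a->3 1b->1 1c->1 2a->0 2b->1 2c->3 3a->0 3b->0 3c->3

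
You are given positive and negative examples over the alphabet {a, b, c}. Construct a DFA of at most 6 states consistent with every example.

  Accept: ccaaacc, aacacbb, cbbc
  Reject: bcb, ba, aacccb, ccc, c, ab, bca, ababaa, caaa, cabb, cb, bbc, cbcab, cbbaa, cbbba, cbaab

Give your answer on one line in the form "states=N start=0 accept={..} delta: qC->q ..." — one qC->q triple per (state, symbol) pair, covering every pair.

states=5 start=0 accept={3} delta: 0a->0 0b->0 0c->1 1a->0 1b->2 1c->2 2a->3 2b->3 2c->0 3a->4 3b->0 3c->3 4a->4 4b->0 4c->3

Fold the examples into a partial DFA from state 0: repeatedly fix the first undefined (state, symbol) met by the shortest-then-alphabetical prefix, trying targets in increasing order and rejecting any under which an Accept and a Reject string meet in one state with the same remainder; add a state when all current targets are rejected. Accepting states are where Accept strings end.
a: 0a undefined. 0a->0: ok.
b: 0b undefined. 0b->0: ok.
c: 0c undefined. 0c->0: no, ccaaacc/bcb meet in 0. Open state 1: 0c->1.
ca: 1a undefined. 1a->0: ok.
cb: 1b undefined. 1b->0: no, aacacbb/bcb meet in 0. 1b->1: no, aacacbb/bcb meet in 1. Open state 2: 1b->2.
cc: 1c undefined. 1c->0: no, ccaaacc/ba meet in 0. 1c->1: no, ccaaacc/ccc meet in 1. 1c->2: ok.
cba: 2a undefined. 2a->0: no, ccaaacc/bcb meet in 2. 2a->1: no, ccaaacc/bcb meet in 2. 2a->2: no, aacacbb/cbaab meet in 2 with "b" left. Open state 3: 2a->3.
cbb: 2b undefined. 2b->0: no, aacacbb/ba meet in 0. 2b->1: no, aacacbb/c meet in 1. 2b->2: no, aacacbb/bcb meet in 2. 2b->3: ok.
cbc: 2c undefined. 2c->0: ok.
cbaa: 3a undefined. 3a->0: no, ccaaacc/bcb meet in 2. 3a->1: no, ccaaacc/bcb meet in 2. 3a->2: no, aacacbb/cbbaa meet in 3. 3a->3: no, aacacbb/cbbaa meet in 3. Open state 4: 3a->4.
cbbb: 3b undefined. 3b->0: ok.
cbbc: 3c undefined. 3c->0: no, cbbc/ba meet in 0. 3c->1: no, cbbc/c meet in 1. 3c->2: no, cbbc/bcb meet in 2. 3c->3: ok.
cbaab: 4b undefined. 4b->0: ok.
cbbaa: 4a undefined. 4a->0: no, ccaaacc/bcb meet in 2. 4a->1: no, ccaaacc/ba meet in 0. 4a->2: no, ccaaacc/c meet in 1. 4a->3: no, ccaaacc/cbbaa meet in 3. 4a->4: ok.
ccaaac: 4c undefined. 4c->0: no, ccaaacc/c meet in 1. 4c->1: no, ccaaacc/bcb meet in 2. 4c->2: no, ccaaacc/ba meet in 0. 4c->3: ok.
All examples now run through 5 states with every (state, symbol) defined. Accept strings end in {3}, Reject strings end in {0,1,2,4}; accept={3}.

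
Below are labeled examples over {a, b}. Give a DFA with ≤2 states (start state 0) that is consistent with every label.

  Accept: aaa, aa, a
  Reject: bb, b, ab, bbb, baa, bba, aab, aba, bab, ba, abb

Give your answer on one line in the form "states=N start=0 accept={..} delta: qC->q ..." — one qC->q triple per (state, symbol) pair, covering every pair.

Grow the machine one transition at a time. Run the examples from 0; the earliest place one falls off (shortest prefix, ties alphabetical) gets sent to the lowest-numbered state that keeps every Accept/Reject pair distinguishable — a pair clashes when both reach the same state with identical unread suffix — and to a fresh state only if none does.
a: 0a undefined. 0a->0: ok.
b: 0b undefined. 0b->0: no, aaa/bb meet in 0. Open state 1: 0b->1.
ba: 1a undefined. 1a->0: no, aaa/baa meet in 0. 1a->1: ok.
bb: 1b undefined. 1b->0: no, aaa/bb meet in 0. 1b->1: ok.
All examples now run through 2 states with every (state, symbol) defined. Accept strings end in {0}, Reject strings end in {1}; accept={0}.

states=2 start=0 accept={0} delta: 0a->0 0b->1 1a->1 1b->1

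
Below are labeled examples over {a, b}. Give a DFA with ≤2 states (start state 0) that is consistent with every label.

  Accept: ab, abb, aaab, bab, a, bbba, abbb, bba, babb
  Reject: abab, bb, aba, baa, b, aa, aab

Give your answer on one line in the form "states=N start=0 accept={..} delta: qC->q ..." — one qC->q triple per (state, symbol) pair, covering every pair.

states=2 start=0 accept={1} delta: 0a->1 0b->0 1a->0 1b->1

State merging on the prefix tree: take the shortest (then alphabetical) example prefix whose next move is undefined and point that move at state 0, else 1, else 2, ...; a target is out if some Accept/Reject pair would then sit in one state with the same input left (inseparable). If every existing state is out, open a new one.
a: 0a undefined. 0a->0: no, ab/b meet in 0 with "b" left. Open state 1: 0a->1.
b: 0b undefined. 0b->0: ok.
aa: 1a undefined. 1a->0: ok.
ab: 1b undefined. 1b->0: no, ab/abab meet in 0. 1b->1: ok.
All examples now run through 2 states with every (state, symbol) defined. Accept strings end in {1}, Reject strings end in {0}; accept={1}.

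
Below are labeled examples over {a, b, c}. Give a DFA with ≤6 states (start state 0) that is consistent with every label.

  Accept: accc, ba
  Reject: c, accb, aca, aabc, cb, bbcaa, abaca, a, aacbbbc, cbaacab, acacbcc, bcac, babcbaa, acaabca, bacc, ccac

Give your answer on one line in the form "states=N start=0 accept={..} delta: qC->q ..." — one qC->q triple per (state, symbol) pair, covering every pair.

states=4 start=0 accept={1} delta: 0a->0 0b->1 0c->2 1a->1 1b->0 1c->0 2a->2 2b->0 2c->3 3a->0 3b->0 3c->1

Fold the examples into a partial DFA from state 0: repeatedly fix the first undefined (state, symbol) met by the shortest-then-alphabetical prefix, trying targets in increasing order and rejecting any under which an Accept and a Reject string meet in one state with the same remainder; add a state when all current targets are rejected. Accepting states are where Accept strings end.
a: 0a undefined. 0a->0: ok.
b: 0b undefined. 0b->0: no, ba/a meet in 0. Open state 1: 0b->1.
c: 0c undefined. 0c->0: no, accc/c meet in 0. 0c->1: no, ba/aca meet in 1 with "a" left. Open state 2: 0c->2.
ba: 1a undefined. 1a->0: no, ba/a meet in 0. 1a->1: ok.
bb: 1b undefined. 1b->0: ok.
bc: 1c undefined. 1c->0: ok.
cb: 2b undefined. 2b->0: ok.
cc: 2c undefined. 2c->0: no, accc/c meet in 2. 2c->1: no, accc/accb meet in 0. 2c->2: no, accc/c meet in 2. Open state 3: 2c->3.
aca: 2a undefined. 2a->0: no, ba/cbaacab meet in 1. 2a->1: no, ba/aca meet in 1. 2a->2: ok.
cca: 3a undefined. 3a->0: ok.
accb: 3b undefined. 3b->0: ok.
accc: 3c undefined. 3c->0: no, accc/accb meet in 0. 3c->1: ok.
All examples now run through 4 states with every (state, symbol) defined. Accept strings end in {1}, Reject strings end in {0,2,3}; accept={1}.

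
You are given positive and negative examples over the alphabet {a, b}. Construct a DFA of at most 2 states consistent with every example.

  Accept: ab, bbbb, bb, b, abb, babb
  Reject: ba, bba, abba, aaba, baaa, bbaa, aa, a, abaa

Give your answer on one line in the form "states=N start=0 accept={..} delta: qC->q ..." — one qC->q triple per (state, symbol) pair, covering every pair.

Grow the machine one transition at a time. Run the examples from 0; the earliest place one falls off (shortest prefix, ties alphabetical) gets sent to the lowest-numbered state that keeps every Accept/Reject pair distinguishable — a pair clashes when both reach the same state with identical unread suffix — and to a fresh state only if none does.
a: 0a undefined. 0a->0: ok.
b: 0b undefined. 0b->0: no, ab/ba meet in 0. Open state 1: 0b->1.
ba: 1a undefined. 1a->0: ok.
bb: 1b undefined. 1b->0: no, bbbb/ba meet in 0. 1b->1: ok.
All examples now run through 2 states with every (state, symbol) defined. Accept strings end in {1}, Reject strings end in {0}; accept={1}.

states=2 start=0 accept={1} delta: 0a->0 0b->1 1a->0 1b->1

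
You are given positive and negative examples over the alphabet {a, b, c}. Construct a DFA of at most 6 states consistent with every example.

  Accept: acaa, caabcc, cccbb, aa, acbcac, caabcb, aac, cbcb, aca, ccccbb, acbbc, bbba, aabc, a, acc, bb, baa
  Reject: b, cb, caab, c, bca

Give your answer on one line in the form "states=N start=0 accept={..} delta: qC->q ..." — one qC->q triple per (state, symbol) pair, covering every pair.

State merging on the prefix tree: take the shortest (then alphabetical) example prefix whose next move is undefined and point that move at state 0, else 1, else 2, ...; a target is out if some Accept/Reject pair would then sit in one state with the same input left (inseparable). If every existing state is out, open a new one.
a: 0a undefined. 0a->0: no, aac/c meet in 0 with "c" left. Open state 1: 0a->1.
b: 0b undefined. 0b->0: no, bb/b meet in 0. 0b->1: no, aca/bca meet in 1 with "ca" left. Open state 2: 0b->2.
c: 0c undefined. 0c->0: ok.
aa: 1a undefined. 1a->0: no, aa/c meet in 0. 1a->1: ok.
ac: 1c undefined. 1c->0: no, aac/c meet in 0. 1c->1: ok.
ba: 2a undefined. 2a->0: ok.
bb: 2b undefined. 2b->0: no, cccbb/c meet in 0. 2b->1: ok.
bc: 2c undefined. 2c->0: no, acaa/bca meet in 1. 2c->1: no, acaa/bca meet in 1. 2c->2: ok.
aab: 1b undefined. 1b->0: no, caabcc/caab meet in 0. 1b->1: no, acaa/caab meet in 1. 1b->2: no, caabcc/b meet in 2. Open state 3: 1b->3.
aabc: 3c undefined. 3c->0: no, caabcc/c meet in 0. 3c->1: no, caabcb/caab meet in 3. 3c->2: no, caabcc/b meet in 2. 3c->3: no, caabcc/caab meet in 3. Open state 4: 3c->4.
acbb: 3b undefined. 3b->0: no, acbbc/c meet in 0. 3b->1: ok.
bbba: 3a undefined. 3a->0: no, bbba/c meet in 0. 3a->1: ok.
acbca: 4a undefined. 4a->0: no, acbcac/c meet in 0. 4a->1: ok.
caabcb: 4b undefined. 4b->0: no, caabcb/c meet in 0. 4b->1: ok.
caabcc: 4c undefined. 4c->0: no, caabcc/c meet in 0. 4c->1: ok.
All examples now run through 5 states with every (state, symbol) defined. Accept strings end in {1,4}, Reject strings end in {0,2,3}; accept={1,4}.

states=5 start=0 accept={1,4} delta: 0a->1 0b->2 0c->0 1a->1 1b->3 1c->1 2a->0 2b->1 2c->2 3a->1 3b->1 3c->4 4a->1 4b->1 4c->1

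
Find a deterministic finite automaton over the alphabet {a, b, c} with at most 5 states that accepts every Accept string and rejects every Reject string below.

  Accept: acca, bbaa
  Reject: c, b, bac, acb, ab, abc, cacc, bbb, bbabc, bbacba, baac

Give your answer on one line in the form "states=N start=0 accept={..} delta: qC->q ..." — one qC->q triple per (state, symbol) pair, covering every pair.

State merging on the prefix tree: take the shortest (then alphabetical) example prefix whose next move is undefined and point that move at state 0, else 1, else 2, ...; a target is out if some Accept/Reject pair would then sit in one state with the same input left (inseparable). If every existing state is out, open a new one.
a: 0a undefined. 0a->0: ok.
b: 0b undefined. 0b->0: no, bbaa/b meet in 0. Open state 1: 0b->1.
c: 0c undefined. 0c->0: no, acca/c meet in 0. 0c->1: ok.
ba: 1a undefined. 1a->0: ok.
bb: 1b undefined. 1b->0: no, bbaa/acb meet in 0. 1b->1: no, bbaa/bbacba meet in 0. Open state 2: 1b->2.
abc: 1c undefined. 1c->0: no, acca/abc meet in 0. 1c->1: ok.
bba: 2a undefined. 2a->0: no, acca/bbacba meet in 0. 2a->1: ok.
bbb: 2b undefined. 2b->0: no, acca/bbb meet in 0. 2b->1: ok.
bbabc: 2c undefined. 2c->0: no, acca/bbabc meet in 0. 2c->1: ok.
All examples now run through 3 states with every (state, symbol) defined. Accept strings end in {0}, Reject strings end in {1,2}; accept={0}.

states=3 start=0 accept={0} delta: 0a->0 0b->1 0c->1 1a->0 1b->2 1c->1 2a->1 2b->1 2c->1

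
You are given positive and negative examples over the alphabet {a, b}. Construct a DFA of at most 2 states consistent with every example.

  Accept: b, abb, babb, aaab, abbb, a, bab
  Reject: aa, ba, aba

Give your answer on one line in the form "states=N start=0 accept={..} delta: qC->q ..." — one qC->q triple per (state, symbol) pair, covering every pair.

states=2 start=0 accept={1} delta: 0a->1 0b->1 1a->0 1b->1

State merging on the prefix tree: take the shortest (then alphabetical) example prefix whose next move is undefined and point that move at state 0, else 1, else 2, ...; a target is out if some Accept/Reject pair would then sit in one state with the same input left (inseparable). If every existing state is out, open a new one.
a: 0a undefined. 0a->0: no, a/aa meet in 0. Open state 1: 0a->1.
b: 0b undefined. 0b->0: no, a/ba meet in 1. 0b->1: ok.
aa: 1a undefined. 1a->0: ok.
ab: 1b undefined. 1b->0: no, b/aba meet in 1. 1b->1: ok.
All examples now run through 2 states with every (state, symbol) defined. Accept strings end in {1}, Reject strings end in {0}; accept={1}.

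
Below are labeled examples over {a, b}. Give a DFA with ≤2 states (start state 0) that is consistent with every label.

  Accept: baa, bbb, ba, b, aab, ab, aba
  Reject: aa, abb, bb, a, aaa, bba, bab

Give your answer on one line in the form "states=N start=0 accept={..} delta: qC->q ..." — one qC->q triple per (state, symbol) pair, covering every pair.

Fold the examples into a partial DFA from state 0: repeatedly fix the first undefined (state, symbol) met by the shortest-then-alphabetical prefix, trying targets in increasing order and rejecting any under which an Accept and a Reject string meet in one state with the same remainder; add a state when all current targets are rejected. Accepting states are where Accept strings end.
a: 0a undefined. 0a->0: ok.
b: 0b undefined. 0b->0: no, baa/aa meet in 0. Open state 1: 0b->1.
ba: 1a undefined. 1a->0: no, baa/aa meet in 0. 1a->1: ok.
bb: 1b undefined. 1b->0: ok.
All examples now run through 2 states with every (state, symbol) defined. Accept strings end in {1}, Reject strings end in {0}; accept={1}.

states=2 start=0 accept={1} delta: 0a->0 0b->1 1a->1 1b->0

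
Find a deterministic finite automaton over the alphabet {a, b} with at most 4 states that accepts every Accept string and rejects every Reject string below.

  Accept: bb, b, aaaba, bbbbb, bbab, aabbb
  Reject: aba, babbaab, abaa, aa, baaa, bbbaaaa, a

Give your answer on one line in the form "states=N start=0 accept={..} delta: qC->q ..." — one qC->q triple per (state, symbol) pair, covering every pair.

states=4 start=0 accept={0} delta: 0a->1 0b->0 1a->2 1b->0 2a->2 2b->3 3a->0 3b->0

Fold the examples into a partial DFA from state 0: repeatedly fix the first undefined (state, symbol) met by the shortest-then-alphabetical prefix, trying targets in increasing order and rejecting any under which an Accept and a Reject string meet in one state with the same remainder; add a state when all current targets are rejected. Accepting states are where Accept strings end.
a: 0a undefined. 0a->0: no, aaaba/aba meet in 0 with "ba" left. Open state 1: 0a->1.
b: 0b undefined. 0b->0: ok.
aa: 1a undefined. 1a->0: no, bb/aa meet in 0. 1a->1: no, aaaba/aba meet in 1 with "ba" left. Open state 2: 1a->2.
ab: 1b undefined. 1b->0: ok.
aaa: 2a undefined. 2a->0: no, bb/baaa meet in 0. 2a->1: no, aaaba/aba meet in 1. 2a->2: ok.
aab: 2b undefined. 2b->0: no, bb/babbaab meet in 0. 2b->1: no, aaaba/abaa meet in 2. 2b->2: no, aaaba/babbaab meet in 2. Open state 3: 2b->3.
aabb: 3b undefined. 3b->0: ok.
aaaba: 3a undefined. 3a->0: ok.
All examples now run through 4 states with every (state, symbol) defined. Accept strings end in {0}, Reject strings end in {1,2,3}; accept={0}.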